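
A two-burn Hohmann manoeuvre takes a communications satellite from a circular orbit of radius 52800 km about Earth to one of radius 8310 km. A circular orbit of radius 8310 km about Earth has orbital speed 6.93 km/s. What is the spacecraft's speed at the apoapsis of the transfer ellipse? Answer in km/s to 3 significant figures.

From the circular-orbit relation v² = μ/r at r = 8310 km: μ = v²r = (6.93)² × 8310 = 3.99087×10^5 km³/s².
Semi-major axis of the transfer orbit: a_t = (52800 + 8310)/2 = 30555 km.
The apoapsis of the transfer ellipse is at r = 52800 km.
Applying v² = μ(2/r − 1/a_t): v = 1.434 km/s.

v = 1.43 km/s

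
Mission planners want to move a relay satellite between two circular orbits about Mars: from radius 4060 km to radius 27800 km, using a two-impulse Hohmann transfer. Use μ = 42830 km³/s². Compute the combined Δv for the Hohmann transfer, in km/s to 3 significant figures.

The Hohmann ellipse has a_t = (r₁ + r₂)/2 = 15930 km.
At r₁ the circular-orbit speed is v₁ = √(μ/r₁) = 3.2480 km/s.
Transfer-orbit speed at r₁ (vis-viva equation): v_p = √[μ(2/r₁ − 1/a_t)] = 4.2907 km/s.
First burn Δv₁ = |v_p − v₁| = 1.0427 km/s.
At r₂, v₂ = √(μ/r₂) = 1.241228 km/s.
Transfer-orbit speed at r₂: v_a = √[μ(2/r₂ − 1/a_t)] = 0.6266236 km/s.
Second burn Δv₂ = |v₂ − v_a| = 0.61460 km/s.
Δv = Δv₁ + Δv₂ = 1.0427 + 0.61460 = 1.657 km/s.

Δv = 1.66 km/s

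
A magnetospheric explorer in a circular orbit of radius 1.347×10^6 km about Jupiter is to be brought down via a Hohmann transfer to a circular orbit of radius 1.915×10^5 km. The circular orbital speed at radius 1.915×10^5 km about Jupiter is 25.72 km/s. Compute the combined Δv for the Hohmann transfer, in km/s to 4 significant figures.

From the circular-orbit relation v² = μ/r at r = 1.915×10^5 km: μ = v²r = (25.72)² × 1.915×10^5 = 1.26681×10^8 km³/s².
Semi-major axis of the transfer orbit: a_t = (1.347×10^6 + 1.915×10^5)/2 = 7.6925×10^5 km.
At r₁ the circular-orbit speed is v₁ = √(μ/r₁) = 9.698 km/s.
On the transfer ellipse at r₁, vis-viva gives v_a = √[μ(2/r₁ − 1/a_t)] = 4.839 km/s.
First burn Δv₁ = |v_a − v₁| = 4.859 km/s.
At r₂, v₂ = √(μ/r₂) = 25.720 km/s.
Transfer-orbit speed at r₂: v_p = √[μ(2/r₂ − 1/a_t)] = 34.035 km/s.
Second burn Δv₂ = |v₂ − v_p| = 8.315 km/s.
Δv = Δv₁ + Δv₂ = 4.859 + 8.315 = 13.17 km/s.

Δv = 13.17 km/s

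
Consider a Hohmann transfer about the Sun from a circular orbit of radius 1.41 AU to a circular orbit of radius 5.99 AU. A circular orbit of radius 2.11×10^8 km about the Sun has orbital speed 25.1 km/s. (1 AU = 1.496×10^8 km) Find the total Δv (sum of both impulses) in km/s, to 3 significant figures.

Δv = 11.5 km/s

From the circular-orbit relation v² = μ/r at r = 2.11×10^8 km: μ = v²r = (25.1)² × 2.11×10^8 = 1.32932×10^11 km³/s².
In km: r₁ = 1.41 × 1.496×10^8 = 2.10936×10^8 km; r₂ = 5.99 × 1.496×10^8 = 8.96104×10^8 km.
Semi-major axis of the transfer orbit: a_t = (2.10936×10^8 + 8.96104×10^8)/2 = 5.5352×10^8 km.
Circular speed at r₁: v₁ = √(μ/r₁) = √(1.32932×10^11/2.10936×10^8) = 25.104 km/s.
On the transfer ellipse at r₁, vis-viva gives v_p = √[μ(2/r₁ − 1/a_t)] = 31.941 km/s.
First burn Δv₁ = |v_p − v₁| = 6.837 km/s.
Circular speed at r₂: v₂ = √(μ/r₂) = 12.18 km/s.
Transfer-orbit speed at r₂: v_a = √[μ(2/r₂ − 1/a_t)] = 7.519 km/s.
Second burn Δv₂ = |v₂ − v_a| = 4.661 km/s.
Total Δv = Δv₁ + Δv₂ = 11.50 km/s.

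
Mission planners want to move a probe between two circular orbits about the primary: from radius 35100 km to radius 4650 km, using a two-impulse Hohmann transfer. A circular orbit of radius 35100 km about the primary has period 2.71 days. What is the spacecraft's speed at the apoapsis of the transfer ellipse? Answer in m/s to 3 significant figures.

From Kepler's third law T² = 4π²r³/μ at r = 35100 km, T = 2.71 days = 2.71 × 86400 s = 2.34144×10^5 s: μ = 4π²r³/T² = 31139.7 km³/s².
Transfer-ellipse semi-major axis a_t = (r₁ + r₂)/2 = (35100 + 4650)/2 = 19875 km.
The apoapsis of the transfer ellipse is at r = 35100 km.
Applying v² = μ(2/r − 1/a_t): v = 0.4556 km/s.

v = 456 m/s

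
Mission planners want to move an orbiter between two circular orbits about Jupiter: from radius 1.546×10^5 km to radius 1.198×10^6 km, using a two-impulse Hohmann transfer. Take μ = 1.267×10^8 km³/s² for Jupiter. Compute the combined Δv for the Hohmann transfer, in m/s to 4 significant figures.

Δv = 14840 m/s

The Hohmann ellipse has a_t = (r₁ + r₂)/2 = 6.763×10^5 km.
Circular speed at r₁: v₁ = √(μ/r₁) = √(1.267×10^8/1.546×10^5) = 28.628 km/s.
Transfer-orbit speed at r₁ (v² = μ(2/r − 1/a)): v_p = √[μ(2/r₁ − 1/a_t)] = 38.102 km/s.
First burn Δv₁ = |v_p − v₁| = 9.474 km/s.
At r₂, v₂ = √(μ/r₂) = 10.284 km/s.
Transfer-orbit speed at r₂: v_a = √[μ(2/r₂ − 1/a_t)] = 4.9169 km/s.
Second burn Δv₂ = |v₂ − v_a| = 5.367 km/s.
Total Δv = Δv₁ + Δv₂ = 14.84 km/s.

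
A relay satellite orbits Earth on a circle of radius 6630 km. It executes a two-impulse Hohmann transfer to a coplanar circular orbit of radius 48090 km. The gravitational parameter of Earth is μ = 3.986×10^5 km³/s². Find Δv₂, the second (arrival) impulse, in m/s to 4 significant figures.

Semi-major axis of the transfer orbit: a_t = (6630 + 48090)/2 = 27360 km.
Circular speed at r = 48090 km: v_c = √(μ/r) = 2.879 km/s.
Transfer-orbit speed at the same r (vis-viva, a = a_t): v_t = √[μ(2/r − 1/a_t)] = 1.417 km/s.
Δv₂ = |v_t − v_c| = |1.417 − 2.879| = 1.462 km/s.

Δv₂ = 1462 m/s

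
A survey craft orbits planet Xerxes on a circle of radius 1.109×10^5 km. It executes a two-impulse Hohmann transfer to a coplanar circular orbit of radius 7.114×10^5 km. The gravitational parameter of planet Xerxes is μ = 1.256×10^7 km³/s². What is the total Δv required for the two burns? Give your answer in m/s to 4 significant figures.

Δv = 5376 m/s

Semi-major axis of the transfer orbit: a_t = (1.109×10^5 + 7.114×10^5)/2 = 4.1115×10^5 km.
At r₁ the circular-orbit speed is v₁ = √(μ/r₁) = 10.642142 km/s.
Transfer-orbit speed at r₁ (v² = μ(2/r − 1/a)): v_p = √[μ(2/r₁ − 1/a_t)] = 13.998640 km/s.
First burn Δv₁ = |v_p − v₁| = 3.356 km/s.
Circular speed at r₂: v₂ = √(μ/r₂) = 4.202 km/s.
Transfer-orbit speed at r₂: v_a = √[μ(2/r₂ − 1/a_t)] = 2.182 km/s.
Second burn Δv₂ = |v₂ − v_a| = 2.020 km/s.
Δv = Δv₁ + Δv₂ = 3.356 + 2.020 = 5.376 km/s.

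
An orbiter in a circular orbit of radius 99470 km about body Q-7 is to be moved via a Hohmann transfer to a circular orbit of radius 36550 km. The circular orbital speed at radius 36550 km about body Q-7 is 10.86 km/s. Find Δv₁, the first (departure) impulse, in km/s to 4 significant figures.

From the circular-orbit relation v² = μ/r at r = 36550 km: μ = v²r = (10.86)² × 36550 = 4.31069×10^6 km³/s².
Semi-major axis of the transfer orbit: a_t = (99470 + 36550)/2 = 68010 km.
On the circular orbit at r = 99470 km, v_c = √(μ/r) = 6.583 km/s.
Vis-viva on the transfer ellipse at r = 99470 km gives v_t = √[μ(2/r − 1/a_t)] = 4.826 km/s.
Δv₁ = |v_t − v_c| = |4.826 − 6.583| = 1.757 km/s.

Δv₁ = 1.757 km/s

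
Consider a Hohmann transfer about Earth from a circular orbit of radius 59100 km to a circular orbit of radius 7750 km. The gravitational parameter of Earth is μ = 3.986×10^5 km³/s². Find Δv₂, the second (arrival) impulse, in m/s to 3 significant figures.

Transfer-ellipse semi-major axis a_t = (r₁ + r₂)/2 = (59100 + 7750)/2 = 33425 km.
Circular speed at r = 7750 km: v_c = √(μ/r) = 7.1716 km/s.
Vis-viva on the transfer ellipse at r = 7750 km gives v_t = √[μ(2/r − 1/a_t)] = 9.5362 km/s.
Δv₂ = |v_t − v_c| = |9.5362 − 7.1716| = 2.365 km/s.

Δv₂ = 2360 m/s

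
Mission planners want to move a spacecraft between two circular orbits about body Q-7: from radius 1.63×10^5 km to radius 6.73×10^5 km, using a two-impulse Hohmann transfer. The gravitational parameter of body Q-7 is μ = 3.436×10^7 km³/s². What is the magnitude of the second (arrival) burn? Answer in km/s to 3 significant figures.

Semi-major axis of the transfer orbit: a_t = (1.630×10^5 + 6.730×10^5)/2 = 4.180×10^5 km.
On the circular orbit at r = 6.730×10^5 km, v_c = √(μ/r) = 7.145 km/s.
Vis-viva on the transfer ellipse at r = 6.730×10^5 km gives v_t = √[μ(2/r − 1/a_t)] = 4.462 km/s.
Δv₂ = |v_t − v_c| = |4.462 − 7.145| = 2.683 km/s.

Δv₂ = 2.68 km/s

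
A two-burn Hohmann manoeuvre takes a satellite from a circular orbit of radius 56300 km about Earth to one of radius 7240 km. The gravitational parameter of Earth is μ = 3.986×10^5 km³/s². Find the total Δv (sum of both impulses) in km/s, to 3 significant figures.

Δv = 3.85 km/s

Transfer-ellipse semi-major axis a_t = (r₁ + r₂)/2 = (56300 + 7240)/2 = 31770 km.
At r₁ the circular-orbit speed is v₁ = √(μ/r₁) = 2.6608 km/s.
On the transfer ellipse at r₁, vis-viva gives v_a = √[μ(2/r₁ − 1/a_t)] = 1.2702 km/s.
First burn Δv₁ = |v_a − v₁| = 1.3906 km/s.
At r₂, v₂ = √(μ/r₂) = 7.41992 km/s.
Transfer-orbit speed at r₂: v_p = √[μ(2/r₂ − 1/a_t)] = 9.87745 km/s.
Second burn Δv₂ = |v₂ − v_p| = 2.4575 km/s.
Total Δv = Δv₁ + Δv₂ = 3.848 km/s.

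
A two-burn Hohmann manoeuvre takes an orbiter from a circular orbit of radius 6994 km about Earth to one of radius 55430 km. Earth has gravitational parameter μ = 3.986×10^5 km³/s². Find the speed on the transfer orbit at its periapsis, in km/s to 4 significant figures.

Semi-major axis of the transfer orbit: a_t = (6994 + 55430)/2 = 31212 km.
The periapsis of the transfer ellipse is at r = 6994 km.
Applying v² = μ(2/r − 1/a_t): v = 10.06 km/s.

v = 10.06 km/s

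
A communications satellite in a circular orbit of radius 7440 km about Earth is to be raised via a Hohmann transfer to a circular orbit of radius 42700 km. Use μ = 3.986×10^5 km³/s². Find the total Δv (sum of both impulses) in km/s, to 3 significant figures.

Semi-major axis of the transfer orbit: a_t = (7440 + 42700)/2 = 25070 km.
Circular speed at r₁: v₁ = √(μ/r₁) = √(3.986×10^5/7440) = 7.320 km/s.
On the transfer ellipse at r₁, vis-viva gives v_p = √[μ(2/r₁ − 1/a_t)] = 9.553 km/s.
First burn Δv₁ = |v_p − v₁| = 2.233 km/s.
At r₂, v₂ = √(μ/r₂) = 3.055 km/s.
Transfer-orbit speed at r₂: v_a = √[μ(2/r₂ − 1/a_t)] = 1.664 km/s.
Second burn Δv₂ = |v₂ − v_a| = 1.391 km/s.
Total Δv = Δv₁ + Δv₂ = 3.624 km/s.

Δv = 3.62 km/s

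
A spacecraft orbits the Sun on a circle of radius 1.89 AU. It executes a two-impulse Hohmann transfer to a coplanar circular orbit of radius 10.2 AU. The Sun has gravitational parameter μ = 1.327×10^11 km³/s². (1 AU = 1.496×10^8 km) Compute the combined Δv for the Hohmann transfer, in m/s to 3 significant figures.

Δv = 10600 m/s

In km: r₁ = 1.89 × 1.496×10^8 = 2.82744×10^8 km; r₂ = 10.2 × 1.496×10^8 = 1.52592×10^9 km.
Transfer-ellipse semi-major axis a_t = (r₁ + r₂)/2 = (2.82744×10^8 + 1.52592×10^9)/2 = 9.04332×10^8 km.
Circular speed at r₁: v₁ = √(μ/r₁) = √(1.327×10^11/2.82744×10^8) = 21.664 km/s.
Transfer-orbit speed at r₁ (v² = μ(2/r − 1/a)): v_p = √[μ(2/r₁ − 1/a_t)] = 28.141 km/s.
First burn Δv₁ = |v_p − v₁| = 6.477 km/s.
At r₂, v₂ = √(μ/r₂) = 9.325 km/s.
Transfer-orbit speed at r₂: v_a = √[μ(2/r₂ − 1/a_t)] = 5.214 km/s.
Second burn Δv₂ = |v₂ − v_a| = 4.111 km/s.
Δv = Δv₁ + Δv₂ = 6.477 + 4.111 = 10.59 km/s.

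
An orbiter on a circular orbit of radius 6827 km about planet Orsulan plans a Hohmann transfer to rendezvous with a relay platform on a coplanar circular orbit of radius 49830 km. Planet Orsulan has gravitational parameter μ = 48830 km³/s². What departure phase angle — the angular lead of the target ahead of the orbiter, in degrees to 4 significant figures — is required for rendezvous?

φ = 102.8°

The Hohmann ellipse has a_t = (r₁ + r₂)/2 = 28328.5 km.
The half-period of the transfer ellipse is t = π√(a_t³/μ) = 67786.3 s.
Target angular speed ω₂ = √(μ/r₂³) = 1.98658×10^-5 rad/s.
Angle swept by the target during transfer: ω₂·t = 1.34663 rad = 77.16°.
Arrival is 180° from departure on the ellipse, so φ = 180° − 77.16° = 102.8°.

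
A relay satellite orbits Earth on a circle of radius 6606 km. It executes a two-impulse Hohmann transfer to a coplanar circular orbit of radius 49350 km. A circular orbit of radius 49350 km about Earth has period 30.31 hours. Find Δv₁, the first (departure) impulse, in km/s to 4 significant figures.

From Kepler's third law T² = 4π²r³/μ at r = 49350 km, T = 30.31 hours = 30.31 × 3600 s = 1.09116×10^5 s: μ = 4π²r³/T² = 3.98515×10^5 km³/s².
The Hohmann ellipse has a_t = (r₁ + r₂)/2 = 27978 km.
On the circular orbit at r = 6606 km, v_c = √(μ/r) = 7.7670 km/s.
Transfer-orbit speed at the same r (vis-viva, a = a_t): v_t = √[μ(2/r − 1/a_t)] = 10.315 km/s.
Δv₁ = |v_t − v_c| = |10.315 − 7.7670| = 2.548 km/s.

Δv₁ = 2.548 km/s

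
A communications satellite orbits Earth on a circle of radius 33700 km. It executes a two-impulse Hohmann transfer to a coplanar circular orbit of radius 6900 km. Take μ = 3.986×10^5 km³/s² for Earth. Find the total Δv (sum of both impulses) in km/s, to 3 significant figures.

The Hohmann ellipse has a_t = (r₁ + r₂)/2 = 20300 km.
At r₁ the circular-orbit speed is v₁ = √(μ/r₁) = 3.439 km/s.
On the transfer ellipse at r₁, v² = μ(2/r − 1/a) gives v_a = √[μ(2/r₁ − 1/a_t)] = 2.005 km/s.
First burn Δv₁ = |v_a − v₁| = 1.434 km/s.
At r₂, v₂ = √(μ/r₂) = 7.601 km/s.
Transfer-orbit speed at r₂: v_p = √[μ(2/r₂ − 1/a_t)] = 9.793 km/s.
Second burn Δv₂ = |v₂ − v_p| = 2.192 km/s.
Δv = Δv₁ + Δv₂ = 1.434 + 2.192 = 3.626 km/s.

Δv = 3.63 km/s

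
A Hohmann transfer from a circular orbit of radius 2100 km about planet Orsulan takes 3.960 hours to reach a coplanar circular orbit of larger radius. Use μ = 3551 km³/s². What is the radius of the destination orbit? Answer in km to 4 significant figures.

r₂ = 6263 km

Transfer time t = 3.960 hours = 14256 s, and t = π√(a_t³/μ).
So a_t = (μ t²/π²)^(1/3) = (3551 × (14256)² / π²)^(1/3) = 4181.7 km.
Since a_t = (r₁ + r₂)/2, r₂ = 2a_t − r₁ = 2×4181.7 − 2100 = 6263.4 km.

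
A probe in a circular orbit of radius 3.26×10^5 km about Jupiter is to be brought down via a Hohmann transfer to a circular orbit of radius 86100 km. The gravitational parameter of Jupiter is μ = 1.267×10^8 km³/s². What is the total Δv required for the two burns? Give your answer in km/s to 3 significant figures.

Transfer-ellipse semi-major axis a_t = (r₁ + r₂)/2 = (3.260×10^5 + 86100)/2 = 2.0605×10^5 km.
At r₁ the circular-orbit speed is v₁ = √(μ/r₁) = 19.71422 km/s.
Transfer-orbit speed at r₁ (vis-viva): v_a = √[μ(2/r₁ − 1/a_t)] = 12.74368 km/s.
First burn Δv₁ = |v_a − v₁| = 6.971 km/s.
At r₂, v₂ = √(μ/r₂) = 38.3607 km/s.
Transfer-orbit speed at r₂: v_p = √[μ(2/r₂ − 1/a_t)] = 48.2513 km/s.
Second burn Δv₂ = |v₂ − v_p| = 9.891 km/s.
Δv = Δv₁ + Δv₂ = 6.971 + 9.891 = 16.86 km/s.

Δv = 16.9 km/s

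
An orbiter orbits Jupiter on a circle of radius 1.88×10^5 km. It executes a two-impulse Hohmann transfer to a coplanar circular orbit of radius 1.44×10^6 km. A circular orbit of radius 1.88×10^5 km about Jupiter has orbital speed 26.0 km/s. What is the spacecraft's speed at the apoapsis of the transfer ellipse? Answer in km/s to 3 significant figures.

From the circular-orbit relation v² = μ/r at r = 1.88×10^5 km: μ = v²r = (26.0)² × 1.88×10^5 = 1.27088×10^8 km³/s².
Semi-major axis of the transfer orbit: a_t = (1.880×10^5 + 1.440×10^6)/2 = 8.140×10^5 km.
At apoapsis, r = 1.440×10^6 km.
Vis-viva: v = √[μ(2/r − 1/a_t)] = √[1.27088×10^8 × (2/1.440×10^6 − 1/8.140×10^5)] = 4.515 km/s.

v = 4.51 km/s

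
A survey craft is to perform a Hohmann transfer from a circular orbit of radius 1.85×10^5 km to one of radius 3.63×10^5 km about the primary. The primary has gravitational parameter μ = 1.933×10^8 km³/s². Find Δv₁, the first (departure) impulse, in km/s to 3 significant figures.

Δv₁ = 4.88 km/s

The Hohmann ellipse has a_t = (r₁ + r₂)/2 = 2.740×10^5 km.
On the circular orbit at r = 1.850×10^5 km, v_c = √(μ/r) = 32.3244 km/s.
Vis-viva on the transfer ellipse at r = 1.850×10^5 km gives v_t = √[μ(2/r − 1/a_t)] = 37.2056 km/s.
Δv₁ = |v_t − v_c| = |37.2056 − 32.3244| = 4.881 km/s.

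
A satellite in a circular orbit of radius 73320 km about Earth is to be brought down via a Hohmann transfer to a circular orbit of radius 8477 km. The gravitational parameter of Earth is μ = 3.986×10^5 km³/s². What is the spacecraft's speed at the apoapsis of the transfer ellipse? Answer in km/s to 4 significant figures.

Semi-major axis of the transfer orbit: a_t = (73320 + 8477)/2 = 40898.5 km.
At apoapsis, r = 73320 km.
From the vis-viva equation, v = √[μ(2/r − 1/a_t)] = 1.062 km/s.

v = 1.062 km/s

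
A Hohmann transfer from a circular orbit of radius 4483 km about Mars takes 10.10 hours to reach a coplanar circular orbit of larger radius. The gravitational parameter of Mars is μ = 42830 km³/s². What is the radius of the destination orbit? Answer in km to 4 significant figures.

r₂ = 31320 km

Transfer time t = 10.10 hours = 36360 s, and t = π√(a_t³/μ).
So a_t = (μ t²/π²)^(1/3) = (42830 × (36360)² / π²)^(1/3) = 17902 km.
Since a_t = (r₁ + r₂)/2, r₂ = 2a_t − r₁ = 2×17902 − 4483 = 31321 km.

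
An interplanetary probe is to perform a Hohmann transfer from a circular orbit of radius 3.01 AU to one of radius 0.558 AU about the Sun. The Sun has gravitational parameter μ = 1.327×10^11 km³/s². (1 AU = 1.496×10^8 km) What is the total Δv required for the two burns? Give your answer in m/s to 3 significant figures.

In km: r₁ = 3.01 × 1.496×10^8 = 4.50296×10^8 km; r₂ = 0.558 × 1.496×10^8 = 8.34768×10^7 km.
Transfer-ellipse semi-major axis a_t = (r₁ + r₂)/2 = (4.50296×10^8 + 8.34768×10^7)/2 = 2.668864×10^8 km.
At r₁ the circular-orbit speed is v₁ = √(μ/r₁) = 17.1667 km/s.
On the transfer ellipse at r₁, vis-viva equation gives v_a = √[μ(2/r₁ − 1/a_t)] = 9.60077 km/s.
First burn Δv₁ = |v_a − v₁| = 7.5659 km/s.
Circular speed at r₂: v₂ = √(μ/r₂) = 39.87058 km/s.
Transfer-orbit speed at r₂: v_p = √[μ(2/r₂ − 1/a_t)] = 51.78910 km/s.
Second burn Δv₂ = |v₂ − v_p| = 11.919 km/s.
Δv = Δv₁ + Δv₂ = 7.5659 + 11.919 = 19.48 km/s.

Δv = 19500 m/s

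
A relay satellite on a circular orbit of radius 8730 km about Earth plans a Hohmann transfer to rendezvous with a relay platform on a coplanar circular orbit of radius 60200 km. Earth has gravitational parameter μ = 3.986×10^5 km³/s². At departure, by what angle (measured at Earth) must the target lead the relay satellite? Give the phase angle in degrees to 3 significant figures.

φ = 102°

Transfer-ellipse semi-major axis a_t = (r₁ + r₂)/2 = (8730 + 60200)/2 = 34465 km.
The half-period of the transfer ellipse is t = π√(a_t³/μ) = 31838 s.
The target's mean motion on its circular orbit is ω₂ = √(μ/r₂³) = 4.2744×10^-5 rad/s.
Angle swept by the target during transfer: ω₂·t = 1.3609 rad = 77.97°.
Arrival is 180° from departure on the ellipse, so φ = 180° − 77.97° = 102°.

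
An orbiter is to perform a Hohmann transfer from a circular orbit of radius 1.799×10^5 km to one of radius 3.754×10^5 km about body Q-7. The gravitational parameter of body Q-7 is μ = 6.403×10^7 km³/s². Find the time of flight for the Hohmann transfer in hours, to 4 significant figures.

Transfer-ellipse semi-major axis a_t = (r₁ + r₂)/2 = (1.799×10^5 + 3.754×10^5)/2 = 2.7765×10^5 km.
Half the transfer-orbit period gives t = π√(a_t³/μ) = 57440 s.
Converting: 57440 s ÷ 3600 s/hour = 15.96 hours.

t = 15.96 hours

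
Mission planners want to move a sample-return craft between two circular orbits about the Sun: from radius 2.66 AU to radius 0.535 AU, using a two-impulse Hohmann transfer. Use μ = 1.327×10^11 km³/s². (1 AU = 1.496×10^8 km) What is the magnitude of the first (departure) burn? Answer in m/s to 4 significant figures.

Δv₁ = 7693 m/s

In km: r₁ = 2.66 × 1.496×10^8 = 3.97936×10^8 km; r₂ = 0.535 × 1.496×10^8 = 8.0036×10^7 km.
Transfer-ellipse semi-major axis a_t = (r₁ + r₂)/2 = (3.97936×10^8 + 8.0036×10^7)/2 = 2.38986×10^8 km.
On the circular orbit at r = 3.97936×10^8 km, v_c = √(μ/r) = 18.261 km/s.
Transfer-orbit speed at the same r (vis-viva, a = a_t): v_t = √[μ(2/r − 1/a_t)] = 10.568 km/s.
Δv₁ = |v_t − v_c| = |10.568 − 18.261| = 7.693 km/s.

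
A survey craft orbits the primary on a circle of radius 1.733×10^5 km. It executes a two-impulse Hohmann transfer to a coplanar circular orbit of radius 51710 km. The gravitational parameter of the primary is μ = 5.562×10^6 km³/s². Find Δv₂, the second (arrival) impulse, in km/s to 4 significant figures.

Transfer-ellipse semi-major axis a_t = (r₁ + r₂)/2 = (1.733×10^5 + 51710)/2 = 1.12505×10^5 km.
Circular speed at r = 51710 km: v_c = √(μ/r) = 10.371 km/s.
Vis-viva on the transfer ellipse at r = 51710 km gives v_t = √[μ(2/r − 1/a_t)] = 12.872 km/s.
Δv₂ = |v_t − v_c| = |12.872 − 10.371| = 2.501 km/s.

Δv₂ = 2.501 km/s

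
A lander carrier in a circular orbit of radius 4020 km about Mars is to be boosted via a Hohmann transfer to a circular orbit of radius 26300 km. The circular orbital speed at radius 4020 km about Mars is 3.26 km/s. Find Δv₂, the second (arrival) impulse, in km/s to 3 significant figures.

Δv₂ = 0.618 km/s

From the circular-orbit relation v² = μ/r at r = 4020 km: μ = v²r = (3.26)² × 4020 = 42723.0 km³/s².
Transfer-ellipse semi-major axis a_t = (r₁ + r₂)/2 = (4020 + 26300)/2 = 15160 km.
On the circular orbit at r = 26300 km, v_c = √(μ/r) = 1.2745 km/s.
Transfer-orbit speed at the same r (vis-viva, a = a_t): v_t = √[μ(2/r − 1/a_t)] = 0.65632 km/s.
Δv₂ = |v_t − v_c| = |0.65632 − 1.2745| = 0.6182 km/s.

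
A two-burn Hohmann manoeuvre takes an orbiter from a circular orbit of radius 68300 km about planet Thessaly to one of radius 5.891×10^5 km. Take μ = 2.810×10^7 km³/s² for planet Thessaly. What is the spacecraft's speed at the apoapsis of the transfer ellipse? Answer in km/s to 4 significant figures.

v = 3.148 km/s

Transfer-ellipse semi-major axis a_t = (r₁ + r₂)/2 = (68300 + 5.891×10^5)/2 = 3.287×10^5 km.
The apoapsis of the transfer ellipse is at r = 5.891×10^5 km.
From the vis-viva equation, v = √[μ(2/r − 1/a_t)] = 3.148 km/s.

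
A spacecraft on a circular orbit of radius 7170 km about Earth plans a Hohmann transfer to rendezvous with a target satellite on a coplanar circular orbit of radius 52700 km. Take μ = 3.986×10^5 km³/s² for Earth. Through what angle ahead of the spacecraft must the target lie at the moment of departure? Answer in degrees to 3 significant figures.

φ = 103°

The Hohmann ellipse has a_t = (r₁ + r₂)/2 = 29935 km.
Transfer time t = π√(a_t³/μ) = 25770 s.
The target's mean motion on its circular orbit is ω₂ = √(μ/r₂³) = 5.219×10^-5 rad/s.
Angle swept by the target during transfer: ω₂·t = 1.345 rad = 77.06°.
Arrival is 180° from departure on the ellipse, so φ = 180° − 77.06° = 103°.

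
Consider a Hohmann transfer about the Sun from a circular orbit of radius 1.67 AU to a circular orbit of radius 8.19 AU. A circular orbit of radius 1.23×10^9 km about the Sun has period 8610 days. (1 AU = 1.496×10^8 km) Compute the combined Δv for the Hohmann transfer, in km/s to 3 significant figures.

Δv = 11.0 km/s

From Kepler's third law T² = 4π²r³/μ at r = 1.23×10^9 km, T = 8610 days = 8610 × 86400 s = 7.43904×10^8 s: μ = 4π²r³/T² = 1.32752×10^11 km³/s².
In km: r₁ = 1.67 × 1.496×10^8 = 2.49832×10^8 km; r₂ = 8.19 × 1.496×10^8 = 1.225224×10^9 km.
Transfer-ellipse semi-major axis a_t = (r₁ + r₂)/2 = (2.49832×10^8 + 1.225224×10^9)/2 = 7.37528×10^8 km.
At r₁ the circular-orbit speed is v₁ = √(μ/r₁) = 23.05136 km/s.
Transfer-orbit speed at r₁ (vis-viva equation): v_p = √[μ(2/r₁ − 1/a_t)] = 29.71085 km/s.
First burn Δv₁ = |v_p − v₁| = 6.659 km/s.
At r₂, v₂ = √(μ/r₂) = 10.409 km/s.
Transfer-orbit speed at r₂: v_a = √[μ(2/r₂ − 1/a_t)] = 6.0583 km/s.
Second burn Δv₂ = |v₂ − v_a| = 4.351 km/s.
Δv = Δv₁ + Δv₂ = 6.659 + 4.351 = 11.01 km/s.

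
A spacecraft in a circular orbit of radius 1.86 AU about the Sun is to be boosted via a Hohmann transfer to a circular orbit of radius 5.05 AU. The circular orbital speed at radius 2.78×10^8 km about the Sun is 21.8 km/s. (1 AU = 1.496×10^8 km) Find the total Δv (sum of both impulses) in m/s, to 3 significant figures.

From the circular-orbit relation v² = μ/r at r = 2.78×10^8 km: μ = v²r = (21.8)² × 2.78×10^8 = 1.32117×10^11 km³/s².
In km: r₁ = 1.86 × 1.496×10^8 = 2.78256×10^8 km; r₂ = 5.05 × 1.496×10^8 = 7.5548×10^8 km.
Transfer-ellipse semi-major axis a_t = (r₁ + r₂)/2 = (2.78256×10^8 + 7.5548×10^8)/2 = 5.16868×10^8 km.
At r₁ the circular-orbit speed is v₁ = √(μ/r₁) = 21.790 km/s.
Transfer-orbit speed at r₁ (v² = μ(2/r − 1/a)): v_p = √[μ(2/r₁ − 1/a_t)] = 26.344 km/s.
First burn Δv₁ = |v_p − v₁| = 4.554 km/s.
Circular speed at r₂: v₂ = √(μ/r₂) = 13.224 km/s.
Transfer-orbit speed at r₂: v_a = √[μ(2/r₂ − 1/a_t)] = 9.7029 km/s.
Second burn Δv₂ = |v₂ − v_a| = 3.521 km/s.
Δv = Δv₁ + Δv₂ = 4.554 + 3.521 = 8.075 km/s.

Δv = 8080 m/s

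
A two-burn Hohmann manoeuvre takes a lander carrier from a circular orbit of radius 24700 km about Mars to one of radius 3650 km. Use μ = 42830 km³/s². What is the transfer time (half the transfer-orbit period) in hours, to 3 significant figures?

t = 7.12 hours

The Hohmann ellipse has a_t = (r₁ + r₂)/2 = 14175 km.
By Kepler's third law the transfer-orbit period is T = 2π√(a_t³/μ), so t = T/2 = 25620 s.
Converting: 25620 s ÷ 3600 s/hour = 7.12 hours.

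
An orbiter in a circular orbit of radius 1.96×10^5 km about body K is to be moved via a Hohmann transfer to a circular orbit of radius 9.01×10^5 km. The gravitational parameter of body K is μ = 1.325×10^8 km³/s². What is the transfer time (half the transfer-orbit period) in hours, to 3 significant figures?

t = 30.8 hours

The Hohmann ellipse has a_t = (r₁ + r₂)/2 = 5.485×10^5 km.
Transfer time t = π√(a_t³/μ) = π√((5.485×10^5)³ / 1.325×10^8) = 1.109×10^5 s.
Converting: 1.109×10^5 s ÷ 3600 s/hour = 30.8 hours.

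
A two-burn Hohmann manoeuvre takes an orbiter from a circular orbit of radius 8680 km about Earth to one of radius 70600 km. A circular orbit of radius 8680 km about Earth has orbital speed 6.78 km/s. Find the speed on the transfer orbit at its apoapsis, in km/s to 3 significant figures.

From the circular-orbit relation v² = μ/r at r = 8680 km: μ = v²r = (6.78)² × 8680 = 3.99006×10^5 km³/s².
Transfer-ellipse semi-major axis a_t = (r₁ + r₂)/2 = (8680 + 70600)/2 = 39640 km.
At apoapsis, r = 70600 km.
Applying v² = μ(2/r − 1/a_t): v = 1.112 km/s.

v = 1.11 km/s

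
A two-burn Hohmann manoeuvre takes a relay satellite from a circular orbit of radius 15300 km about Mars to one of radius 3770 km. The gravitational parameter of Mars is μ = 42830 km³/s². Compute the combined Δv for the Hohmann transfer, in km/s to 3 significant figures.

The Hohmann ellipse has a_t = (r₁ + r₂)/2 = 9535 km.
At r₁ the circular-orbit speed is v₁ = √(μ/r₁) = 1.67312 km/s.
On the transfer ellipse at r₁, v² = μ(2/r − 1/a) gives v_a = √[μ(2/r₁ − 1/a_t)] = 1.05206 km/s.
First burn Δv₁ = |v_a − v₁| = 0.6211 km/s.
Circular speed at r₂: v₂ = √(μ/r₂) = 3.371 km/s.
Transfer-orbit speed at r₂: v_p = √[μ(2/r₂ − 1/a_t)] = 4.270 km/s.
Second burn Δv₂ = |v₂ − v_p| = 0.8990 km/s.
Total Δv = Δv₁ + Δv₂ = 1.520 km/s.

Δv = 1.52 km/s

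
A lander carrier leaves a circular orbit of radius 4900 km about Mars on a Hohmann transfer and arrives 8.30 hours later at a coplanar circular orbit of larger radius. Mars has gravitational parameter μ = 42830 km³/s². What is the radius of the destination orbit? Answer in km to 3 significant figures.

Transfer time t = 8.30 hours = 29880 s, and t = π√(a_t³/μ).
So a_t = (μ t²/π²)^(1/3) = (42830 × (29880)² / π²)^(1/3) = 15706 km.
Since a_t = (r₁ + r₂)/2, r₂ = 2a_t − r₁ = 2×15706 − 4900 = 26512 km.

r₂ = 26500 km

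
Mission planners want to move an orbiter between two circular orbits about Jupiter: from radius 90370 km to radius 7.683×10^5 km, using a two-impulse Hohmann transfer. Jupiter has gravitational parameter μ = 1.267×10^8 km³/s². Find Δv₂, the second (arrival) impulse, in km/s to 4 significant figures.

Transfer-ellipse semi-major axis a_t = (r₁ + r₂)/2 = (90370 + 7.683×10^5)/2 = 4.29335×10^5 km.
On the circular orbit at r = 7.683×10^5 km, v_c = √(μ/r) = 12.842 km/s.
Vis-viva on the transfer ellipse at r = 7.683×10^5 km gives v_t = √[μ(2/r − 1/a_t)] = 5.8916 km/s.
Δv₂ = |v_t − v_c| = |5.8916 − 12.842| = 6.950 km/s.

Δv₂ = 6.950 km/s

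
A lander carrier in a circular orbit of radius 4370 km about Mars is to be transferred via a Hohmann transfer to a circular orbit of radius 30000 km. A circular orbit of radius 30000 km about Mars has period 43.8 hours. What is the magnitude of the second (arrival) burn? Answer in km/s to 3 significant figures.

Δv₂ = 0.593 km/s

From Kepler's third law T² = 4π²r³/μ at r = 30000 km, T = 43.8 hours = 43.8 × 3600 s = 1.5768×10^5 s: μ = 4π²r³/T² = 42871.7 km³/s².
Transfer-ellipse semi-major axis a_t = (r₁ + r₂)/2 = (4370 + 30000)/2 = 17185 km.
On the circular orbit at r = 30000 km, v_c = √(μ/r) = 1.1954 km/s.
Transfer-orbit speed at the same r (vis-viva, a = a_t): v_t = √[μ(2/r − 1/a_t)] = 0.60282 km/s.
Δv₂ = |v_t − v_c| = |0.60282 − 1.1954| = 0.5926 km/s.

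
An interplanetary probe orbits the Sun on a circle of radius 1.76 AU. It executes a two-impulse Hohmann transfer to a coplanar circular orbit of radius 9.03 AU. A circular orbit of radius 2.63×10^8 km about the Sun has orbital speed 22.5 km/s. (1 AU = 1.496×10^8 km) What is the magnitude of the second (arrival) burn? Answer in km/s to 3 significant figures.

Δv₂ = 4.26 km/s

From the circular-orbit relation v² = μ/r at r = 2.63×10^8 km: μ = v²r = (22.5)² × 2.63×10^8 = 1.33144×10^11 km³/s².
In km: r₁ = 1.76 × 1.496×10^8 = 2.63296×10^8 km; r₂ = 9.03 × 1.496×10^8 = 1.350888×10^9 km.
Transfer-ellipse semi-major axis a_t = (r₁ + r₂)/2 = (2.63296×10^8 + 1.350888×10^9)/2 = 8.07092×10^8 km.
Circular speed at r = 1.350888×10^9 km: v_c = √(μ/r) = 9.9277 km/s.
Transfer-orbit speed at the same r (vis-viva, a = a_t): v_t = √[μ(2/r − 1/a_t)] = 5.6704 km/s.
Δv₂ = |v_t − v_c| = |5.6704 − 9.9277| = 4.257 km/s.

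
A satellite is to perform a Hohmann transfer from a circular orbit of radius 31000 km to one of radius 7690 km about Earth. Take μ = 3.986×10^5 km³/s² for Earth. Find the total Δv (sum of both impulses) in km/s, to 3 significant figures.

Δv = 3.24 km/s

Transfer-ellipse semi-major axis a_t = (r₁ + r₂)/2 = (31000 + 7690)/2 = 19345 km.
At r₁ the circular-orbit speed is v₁ = √(μ/r₁) = 3.586 km/s.
On the transfer ellipse at r₁, vis-viva gives v_a = √[μ(2/r₁ − 1/a_t)] = 2.261 km/s.
First burn Δv₁ = |v_a − v₁| = 1.325 km/s.
At r₂, v₂ = √(μ/r₂) = 7.200 km/s.
Transfer-orbit speed at r₂: v_p = √[μ(2/r₂ − 1/a_t)] = 9.114 km/s.
Second burn Δv₂ = |v₂ − v_p| = 1.914 km/s.
Δv = Δv₁ + Δv₂ = 1.325 + 1.914 = 3.239 km/s.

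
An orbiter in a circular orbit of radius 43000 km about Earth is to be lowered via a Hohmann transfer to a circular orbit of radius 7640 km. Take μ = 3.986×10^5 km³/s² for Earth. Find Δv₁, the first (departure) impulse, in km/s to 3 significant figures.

Transfer-ellipse semi-major axis a_t = (r₁ + r₂)/2 = (43000 + 7640)/2 = 25320 km.
On the circular orbit at r = 43000 km, v_c = √(μ/r) = 3.0446 km/s.
Vis-viva on the transfer ellipse at r = 43000 km gives v_t = √[μ(2/r − 1/a_t)] = 1.6724 km/s.
Δv₁ = |v_t − v_c| = |1.6724 − 3.0446| = 1.372 km/s.

Δv₁ = 1.37 km/s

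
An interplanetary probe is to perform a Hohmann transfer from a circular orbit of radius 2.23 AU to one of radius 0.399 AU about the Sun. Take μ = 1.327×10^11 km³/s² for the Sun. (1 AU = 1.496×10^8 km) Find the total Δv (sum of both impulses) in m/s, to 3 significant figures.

Δv = 23200 m/s

In km: r₁ = 2.23 × 1.496×10^8 = 3.33608×10^8 km; r₂ = 0.399 × 1.496×10^8 = 5.96904×10^7 km.
Transfer-ellipse semi-major axis a_t = (r₁ + r₂)/2 = (3.33608×10^8 + 5.96904×10^7)/2 = 1.966492×10^8 km.
At r₁ the circular-orbit speed is v₁ = √(μ/r₁) = 19.944 km/s.
On the transfer ellipse at r₁, vis-viva gives v_a = √[μ(2/r₁ − 1/a_t)] = 10.988 km/s.
First burn Δv₁ = |v_a − v₁| = 8.956 km/s.
At r₂, v₂ = √(μ/r₂) = 47.15 km/s.
Transfer-orbit speed at r₂: v_p = √[μ(2/r₂ − 1/a_t)] = 61.41 km/s.
Second burn Δv₂ = |v₂ − v_p| = 14.26 km/s.
Total Δv = Δv₁ + Δv₂ = 23.22 km/s.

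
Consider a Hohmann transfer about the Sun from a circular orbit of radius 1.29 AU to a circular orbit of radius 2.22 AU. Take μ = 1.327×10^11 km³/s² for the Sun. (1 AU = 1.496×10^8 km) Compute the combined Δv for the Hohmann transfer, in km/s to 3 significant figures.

Δv = 6.12 km/s

In km: r₁ = 1.29 × 1.496×10^8 = 1.92984×10^8 km; r₂ = 2.22 × 1.496×10^8 = 3.32112×10^8 km.
Transfer-ellipse semi-major axis a_t = (r₁ + r₂)/2 = (1.92984×10^8 + 3.32112×10^8)/2 = 2.62548×10^8 km.
Circular speed at r₁: v₁ = √(μ/r₁) = √(1.327×10^11/1.92984×10^8) = 26.22 km/s.
Transfer-orbit speed at r₁ (vis-viva): v_p = √[μ(2/r₁ − 1/a_t)] = 29.49 km/s.
First burn Δv₁ = |v_p − v₁| = 3.270 km/s.
At r₂, v₂ = √(μ/r₂) = 19.98910 km/s.
Transfer-orbit speed at r₂: v_a = √[μ(2/r₂ − 1/a_t)] = 17.13758 km/s.
Second burn Δv₂ = |v₂ − v_a| = 2.852 km/s.
Δv = Δv₁ + Δv₂ = 3.270 + 2.852 = 6.122 km/s.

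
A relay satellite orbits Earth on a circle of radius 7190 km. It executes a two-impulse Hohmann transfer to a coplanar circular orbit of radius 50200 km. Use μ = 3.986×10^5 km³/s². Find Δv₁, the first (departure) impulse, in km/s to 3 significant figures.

Δv₁ = 2.40 km/s

Semi-major axis of the transfer orbit: a_t = (7190 + 50200)/2 = 28695 km.
On the circular orbit at r = 7190 km, v_c = √(μ/r) = 7.446 km/s.
Vis-viva on the transfer ellipse at r = 7190 km gives v_t = √[μ(2/r − 1/a_t)] = 9.848 km/s.
Δv₁ = |v_t − v_c| = |9.848 − 7.446| = 2.402 km/s.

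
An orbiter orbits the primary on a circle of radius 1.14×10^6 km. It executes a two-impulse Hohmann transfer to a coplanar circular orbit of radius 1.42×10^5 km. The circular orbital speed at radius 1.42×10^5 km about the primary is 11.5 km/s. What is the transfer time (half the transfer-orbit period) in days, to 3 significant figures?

From the circular-orbit relation v² = μ/r at r = 1.42×10^5 km: μ = v²r = (11.5)² × 1.42×10^5 = 1.87795×10^7 km³/s².
Transfer-ellipse semi-major axis a_t = (r₁ + r₂)/2 = (1.140×10^6 + 1.420×10^5)/2 = 6.410×10^5 km.
Transfer time t = π√(a_t³/μ) = π√((6.410×10^5)³ / 1.87795×10^7) = 3.720×10^5 s.
Converting: 3.720×10^5 s ÷ 86400 s/day = 4.31 days.

t = 4.31 days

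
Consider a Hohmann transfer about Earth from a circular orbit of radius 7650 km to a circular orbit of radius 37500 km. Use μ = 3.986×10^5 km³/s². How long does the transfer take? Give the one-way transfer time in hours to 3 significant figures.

t = 4.69 hours

Semi-major axis of the transfer orbit: a_t = (7650 + 37500)/2 = 22575 km.
Transfer time t = π√(a_t³/μ) = π√((22575)³ / 3.986×10^5) = 16880 s.
Converting: 16880 s ÷ 3600 s/hour = 4.69 hours.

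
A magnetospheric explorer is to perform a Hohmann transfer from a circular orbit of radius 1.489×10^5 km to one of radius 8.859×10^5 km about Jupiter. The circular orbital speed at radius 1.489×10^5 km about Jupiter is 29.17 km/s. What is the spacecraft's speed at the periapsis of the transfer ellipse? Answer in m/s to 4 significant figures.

v = 38170 m/s

From the circular-orbit relation v² = μ/r at r = 1.489×10^5 km: μ = v²r = (29.17)² × 1.489×10^5 = 1.26697×10^8 km³/s².
Transfer-ellipse semi-major axis a_t = (r₁ + r₂)/2 = (1.489×10^5 + 8.859×10^5)/2 = 5.174×10^5 km.
The periapsis of the transfer ellipse is at r = 1.489×10^5 km.
From the vis-viva equation, v = √[μ(2/r − 1/a_t)] = 38.17 km/s.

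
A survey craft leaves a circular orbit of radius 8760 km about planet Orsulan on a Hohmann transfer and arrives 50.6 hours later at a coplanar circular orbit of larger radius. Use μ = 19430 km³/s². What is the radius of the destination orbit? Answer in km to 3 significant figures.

r₂ = 71800 km

Transfer time t = 50.6 hours = 1.8216×10^5 s, and t = π√(a_t³/μ).
So a_t = (μ t²/π²)^(1/3) = (19430 × (1.8216×10^5)² / π²)^(1/3) = 40274 km.
Since a_t = (r₁ + r₂)/2, r₂ = 2a_t − r₁ = 2×40274 − 8760 = 71788 km.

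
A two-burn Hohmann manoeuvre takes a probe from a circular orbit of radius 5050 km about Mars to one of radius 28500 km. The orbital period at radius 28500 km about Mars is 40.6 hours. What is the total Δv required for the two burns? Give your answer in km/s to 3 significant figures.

From Kepler's third law T² = 4π²r³/μ at r = 28500 km, T = 40.6 hours = 40.6 × 3600 s = 1.4616×10^5 s: μ = 4π²r³/T² = 42779.7 km³/s².
Transfer-ellipse semi-major axis a_t = (r₁ + r₂)/2 = (5050 + 28500)/2 = 16775 km.
Circular speed at r₁: v₁ = √(μ/r₁) = √(42779.7/5050) = 2.9105 km/s.
On the transfer ellipse at r₁, vis-viva gives v_p = √[μ(2/r₁ − 1/a_t)] = 3.7937 km/s.
First burn Δv₁ = |v_p − v₁| = 0.8832 km/s.
At r₂, v₂ = √(μ/r₂) = 1.2252 km/s.
Transfer-orbit speed at r₂: v_a = √[μ(2/r₂ − 1/a_t)] = 0.67222 km/s.
Second burn Δv₂ = |v₂ − v_a| = 0.5530 km/s.
Δv = Δv₁ + Δv₂ = 0.8832 + 0.5530 = 1.436 km/s.

Δv = 1.44 km/s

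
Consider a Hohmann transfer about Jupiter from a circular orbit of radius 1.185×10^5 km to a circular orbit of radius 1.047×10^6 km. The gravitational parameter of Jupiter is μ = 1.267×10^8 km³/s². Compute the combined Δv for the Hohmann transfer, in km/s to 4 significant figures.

Δv = 17.17 km/s

Transfer-ellipse semi-major axis a_t = (r₁ + r₂)/2 = (1.185×10^5 + 1.047×10^6)/2 = 5.8275×10^5 km.
Circular speed at r₁: v₁ = √(μ/r₁) = √(1.267×10^8/1.185×10^5) = 32.70 km/s.
On the transfer ellipse at r₁, vis-viva gives v_p = √[μ(2/r₁ − 1/a_t)] = 43.83 km/s.
First burn Δv₁ = |v_p − v₁| = 11.13 km/s.
At r₂, v₂ = √(μ/r₂) = 11.001 km/s.
Transfer-orbit speed at r₂: v_a = √[μ(2/r₂ − 1/a_t)] = 4.9606 km/s.
Second burn Δv₂ = |v₂ − v_a| = 6.040 km/s.
Total Δv = Δv₁ + Δv₂ = 17.17 km/s.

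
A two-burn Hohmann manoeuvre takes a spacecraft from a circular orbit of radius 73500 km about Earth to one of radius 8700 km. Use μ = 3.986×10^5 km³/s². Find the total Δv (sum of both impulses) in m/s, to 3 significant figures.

Semi-major axis of the transfer orbit: a_t = (73500 + 8700)/2 = 41100 km.
Circular speed at r₁: v₁ = √(μ/r₁) = √(3.986×10^5/73500) = 2.3288 km/s.
On the transfer ellipse at r₁, vis-viva gives v_a = √[μ(2/r₁ − 1/a_t)] = 1.0714 km/s.
First burn Δv₁ = |v_a − v₁| = 1.257 km/s.
Circular speed at r₂: v₂ = √(μ/r₂) = 6.769 km/s.
Transfer-orbit speed at r₂: v_p = √[μ(2/r₂ − 1/a_t)] = 9.052 km/s.
Second burn Δv₂ = |v₂ − v_p| = 2.283 km/s.
Total Δv = Δv₁ + Δv₂ = 3.540 km/s.

Δv = 3540 m/s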